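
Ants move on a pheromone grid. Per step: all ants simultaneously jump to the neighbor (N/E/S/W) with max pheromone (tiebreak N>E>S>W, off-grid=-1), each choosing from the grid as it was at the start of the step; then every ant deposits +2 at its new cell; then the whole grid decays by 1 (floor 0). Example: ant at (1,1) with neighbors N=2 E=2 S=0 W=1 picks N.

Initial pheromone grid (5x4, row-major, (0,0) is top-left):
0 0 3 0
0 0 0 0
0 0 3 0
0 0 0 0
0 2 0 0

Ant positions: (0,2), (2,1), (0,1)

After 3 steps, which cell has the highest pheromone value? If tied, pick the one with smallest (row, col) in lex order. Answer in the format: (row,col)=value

Answer: (0,2)=8

Derivation:
Step 1: ant0:(0,2)->E->(0,3) | ant1:(2,1)->E->(2,2) | ant2:(0,1)->E->(0,2)
  grid max=4 at (0,2)
Step 2: ant0:(0,3)->W->(0,2) | ant1:(2,2)->N->(1,2) | ant2:(0,2)->E->(0,3)
  grid max=5 at (0,2)
Step 3: ant0:(0,2)->E->(0,3) | ant1:(1,2)->N->(0,2) | ant2:(0,3)->W->(0,2)
  grid max=8 at (0,2)
Final grid:
  0 0 8 3
  0 0 0 0
  0 0 2 0
  0 0 0 0
  0 0 0 0
Max pheromone 8 at (0,2)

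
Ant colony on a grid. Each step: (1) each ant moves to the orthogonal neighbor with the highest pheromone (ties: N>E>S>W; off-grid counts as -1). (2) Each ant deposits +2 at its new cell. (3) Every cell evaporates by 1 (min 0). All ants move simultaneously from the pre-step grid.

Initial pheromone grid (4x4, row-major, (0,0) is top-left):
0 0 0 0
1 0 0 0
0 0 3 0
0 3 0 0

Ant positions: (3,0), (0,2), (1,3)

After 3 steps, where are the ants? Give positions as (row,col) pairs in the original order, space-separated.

Step 1: ant0:(3,0)->E->(3,1) | ant1:(0,2)->E->(0,3) | ant2:(1,3)->N->(0,3)
  grid max=4 at (3,1)
Step 2: ant0:(3,1)->N->(2,1) | ant1:(0,3)->S->(1,3) | ant2:(0,3)->S->(1,3)
  grid max=3 at (1,3)
Step 3: ant0:(2,1)->S->(3,1) | ant1:(1,3)->N->(0,3) | ant2:(1,3)->N->(0,3)
  grid max=5 at (0,3)

(3,1) (0,3) (0,3)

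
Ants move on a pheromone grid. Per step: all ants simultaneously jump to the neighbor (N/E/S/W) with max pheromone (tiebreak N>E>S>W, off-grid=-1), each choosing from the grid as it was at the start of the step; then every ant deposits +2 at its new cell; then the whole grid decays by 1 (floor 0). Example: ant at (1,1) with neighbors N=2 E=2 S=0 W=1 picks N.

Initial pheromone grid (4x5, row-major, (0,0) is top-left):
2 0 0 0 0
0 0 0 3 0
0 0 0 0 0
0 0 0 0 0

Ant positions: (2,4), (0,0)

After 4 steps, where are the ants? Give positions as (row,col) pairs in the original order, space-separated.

Step 1: ant0:(2,4)->N->(1,4) | ant1:(0,0)->E->(0,1)
  grid max=2 at (1,3)
Step 2: ant0:(1,4)->W->(1,3) | ant1:(0,1)->W->(0,0)
  grid max=3 at (1,3)
Step 3: ant0:(1,3)->N->(0,3) | ant1:(0,0)->E->(0,1)
  grid max=2 at (1,3)
Step 4: ant0:(0,3)->S->(1,3) | ant1:(0,1)->W->(0,0)
  grid max=3 at (1,3)

(1,3) (0,0)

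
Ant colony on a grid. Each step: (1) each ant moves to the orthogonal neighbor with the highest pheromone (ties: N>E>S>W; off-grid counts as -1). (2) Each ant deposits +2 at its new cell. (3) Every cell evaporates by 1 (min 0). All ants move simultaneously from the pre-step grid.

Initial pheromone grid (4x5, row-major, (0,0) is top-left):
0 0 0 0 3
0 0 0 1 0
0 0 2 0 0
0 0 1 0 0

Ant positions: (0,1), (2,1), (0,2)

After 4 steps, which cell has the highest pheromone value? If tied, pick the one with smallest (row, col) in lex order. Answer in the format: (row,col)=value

Step 1: ant0:(0,1)->E->(0,2) | ant1:(2,1)->E->(2,2) | ant2:(0,2)->E->(0,3)
  grid max=3 at (2,2)
Step 2: ant0:(0,2)->E->(0,3) | ant1:(2,2)->N->(1,2) | ant2:(0,3)->E->(0,4)
  grid max=3 at (0,4)
Step 3: ant0:(0,3)->E->(0,4) | ant1:(1,2)->S->(2,2) | ant2:(0,4)->W->(0,3)
  grid max=4 at (0,4)
Step 4: ant0:(0,4)->W->(0,3) | ant1:(2,2)->N->(1,2) | ant2:(0,3)->E->(0,4)
  grid max=5 at (0,4)
Final grid:
  0 0 0 4 5
  0 0 1 0 0
  0 0 2 0 0
  0 0 0 0 0
Max pheromone 5 at (0,4)

Answer: (0,4)=5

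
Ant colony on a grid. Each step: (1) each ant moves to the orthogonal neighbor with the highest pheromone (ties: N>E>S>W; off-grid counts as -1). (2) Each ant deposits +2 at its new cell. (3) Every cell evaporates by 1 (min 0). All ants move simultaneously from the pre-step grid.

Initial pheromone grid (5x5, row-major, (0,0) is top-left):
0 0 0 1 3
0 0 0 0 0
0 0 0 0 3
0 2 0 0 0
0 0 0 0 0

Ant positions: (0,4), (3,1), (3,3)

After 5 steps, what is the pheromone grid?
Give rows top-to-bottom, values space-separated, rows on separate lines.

After step 1: ants at (0,3),(2,1),(2,3)
  0 0 0 2 2
  0 0 0 0 0
  0 1 0 1 2
  0 1 0 0 0
  0 0 0 0 0
After step 2: ants at (0,4),(3,1),(2,4)
  0 0 0 1 3
  0 0 0 0 0
  0 0 0 0 3
  0 2 0 0 0
  0 0 0 0 0
After step 3: ants at (0,3),(2,1),(1,4)
  0 0 0 2 2
  0 0 0 0 1
  0 1 0 0 2
  0 1 0 0 0
  0 0 0 0 0
After step 4: ants at (0,4),(3,1),(0,4)
  0 0 0 1 5
  0 0 0 0 0
  0 0 0 0 1
  0 2 0 0 0
  0 0 0 0 0
After step 5: ants at (0,3),(2,1),(0,3)
  0 0 0 4 4
  0 0 0 0 0
  0 1 0 0 0
  0 1 0 0 0
  0 0 0 0 0

0 0 0 4 4
0 0 0 0 0
0 1 0 0 0
0 1 0 0 0
0 0 0 0 0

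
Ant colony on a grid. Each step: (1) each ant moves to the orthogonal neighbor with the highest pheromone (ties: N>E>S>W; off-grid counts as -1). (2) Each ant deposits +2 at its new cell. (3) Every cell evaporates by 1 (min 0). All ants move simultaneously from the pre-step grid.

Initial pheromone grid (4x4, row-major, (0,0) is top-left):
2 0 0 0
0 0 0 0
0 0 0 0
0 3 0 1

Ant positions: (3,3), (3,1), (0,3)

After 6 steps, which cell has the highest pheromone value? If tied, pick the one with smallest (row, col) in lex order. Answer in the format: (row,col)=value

Step 1: ant0:(3,3)->N->(2,3) | ant1:(3,1)->N->(2,1) | ant2:(0,3)->S->(1,3)
  grid max=2 at (3,1)
Step 2: ant0:(2,3)->N->(1,3) | ant1:(2,1)->S->(3,1) | ant2:(1,3)->S->(2,3)
  grid max=3 at (3,1)
Step 3: ant0:(1,3)->S->(2,3) | ant1:(3,1)->N->(2,1) | ant2:(2,3)->N->(1,3)
  grid max=3 at (1,3)
Step 4: ant0:(2,3)->N->(1,3) | ant1:(2,1)->S->(3,1) | ant2:(1,3)->S->(2,3)
  grid max=4 at (1,3)
Step 5: ant0:(1,3)->S->(2,3) | ant1:(3,1)->N->(2,1) | ant2:(2,3)->N->(1,3)
  grid max=5 at (1,3)
Step 6: ant0:(2,3)->N->(1,3) | ant1:(2,1)->S->(3,1) | ant2:(1,3)->S->(2,3)
  grid max=6 at (1,3)
Final grid:
  0 0 0 0
  0 0 0 6
  0 0 0 6
  0 3 0 0
Max pheromone 6 at (1,3)

Answer: (1,3)=6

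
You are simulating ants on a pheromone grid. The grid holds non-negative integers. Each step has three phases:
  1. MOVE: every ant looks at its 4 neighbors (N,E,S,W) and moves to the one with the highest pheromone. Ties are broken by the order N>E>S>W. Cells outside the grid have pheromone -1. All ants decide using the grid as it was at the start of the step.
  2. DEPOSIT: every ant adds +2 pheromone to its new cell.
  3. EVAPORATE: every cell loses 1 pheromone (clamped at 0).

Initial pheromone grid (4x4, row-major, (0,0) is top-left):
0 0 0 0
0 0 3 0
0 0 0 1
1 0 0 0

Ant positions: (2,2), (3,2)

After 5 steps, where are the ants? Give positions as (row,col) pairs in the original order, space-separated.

Step 1: ant0:(2,2)->N->(1,2) | ant1:(3,2)->N->(2,2)
  grid max=4 at (1,2)
Step 2: ant0:(1,2)->S->(2,2) | ant1:(2,2)->N->(1,2)
  grid max=5 at (1,2)
Step 3: ant0:(2,2)->N->(1,2) | ant1:(1,2)->S->(2,2)
  grid max=6 at (1,2)
Step 4: ant0:(1,2)->S->(2,2) | ant1:(2,2)->N->(1,2)
  grid max=7 at (1,2)
Step 5: ant0:(2,2)->N->(1,2) | ant1:(1,2)->S->(2,2)
  grid max=8 at (1,2)

(1,2) (2,2)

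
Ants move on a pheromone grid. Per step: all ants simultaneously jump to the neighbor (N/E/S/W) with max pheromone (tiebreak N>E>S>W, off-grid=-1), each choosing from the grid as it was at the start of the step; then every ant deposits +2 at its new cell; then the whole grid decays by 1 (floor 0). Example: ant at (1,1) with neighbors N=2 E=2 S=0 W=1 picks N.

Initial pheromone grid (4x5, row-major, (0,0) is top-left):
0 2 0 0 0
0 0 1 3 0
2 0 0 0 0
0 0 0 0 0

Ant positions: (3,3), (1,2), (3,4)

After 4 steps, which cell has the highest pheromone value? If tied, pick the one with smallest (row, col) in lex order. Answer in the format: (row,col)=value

Step 1: ant0:(3,3)->N->(2,3) | ant1:(1,2)->E->(1,3) | ant2:(3,4)->N->(2,4)
  grid max=4 at (1,3)
Step 2: ant0:(2,3)->N->(1,3) | ant1:(1,3)->S->(2,3) | ant2:(2,4)->W->(2,3)
  grid max=5 at (1,3)
Step 3: ant0:(1,3)->S->(2,3) | ant1:(2,3)->N->(1,3) | ant2:(2,3)->N->(1,3)
  grid max=8 at (1,3)
Step 4: ant0:(2,3)->N->(1,3) | ant1:(1,3)->S->(2,3) | ant2:(1,3)->S->(2,3)
  grid max=9 at (1,3)
Final grid:
  0 0 0 0 0
  0 0 0 9 0
  0 0 0 8 0
  0 0 0 0 0
Max pheromone 9 at (1,3)

Answer: (1,3)=9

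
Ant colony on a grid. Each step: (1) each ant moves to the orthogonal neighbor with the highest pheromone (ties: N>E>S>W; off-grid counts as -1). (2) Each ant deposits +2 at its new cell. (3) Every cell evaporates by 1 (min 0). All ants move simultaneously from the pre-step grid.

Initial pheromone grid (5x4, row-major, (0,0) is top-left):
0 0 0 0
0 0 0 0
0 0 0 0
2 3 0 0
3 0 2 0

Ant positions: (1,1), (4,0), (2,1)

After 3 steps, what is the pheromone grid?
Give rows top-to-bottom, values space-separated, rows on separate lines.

After step 1: ants at (0,1),(3,0),(3,1)
  0 1 0 0
  0 0 0 0
  0 0 0 0
  3 4 0 0
  2 0 1 0
After step 2: ants at (0,2),(3,1),(3,0)
  0 0 1 0
  0 0 0 0
  0 0 0 0
  4 5 0 0
  1 0 0 0
After step 3: ants at (0,3),(3,0),(3,1)
  0 0 0 1
  0 0 0 0
  0 0 0 0
  5 6 0 0
  0 0 0 0

0 0 0 1
0 0 0 0
0 0 0 0
5 6 0 0
0 0 0 0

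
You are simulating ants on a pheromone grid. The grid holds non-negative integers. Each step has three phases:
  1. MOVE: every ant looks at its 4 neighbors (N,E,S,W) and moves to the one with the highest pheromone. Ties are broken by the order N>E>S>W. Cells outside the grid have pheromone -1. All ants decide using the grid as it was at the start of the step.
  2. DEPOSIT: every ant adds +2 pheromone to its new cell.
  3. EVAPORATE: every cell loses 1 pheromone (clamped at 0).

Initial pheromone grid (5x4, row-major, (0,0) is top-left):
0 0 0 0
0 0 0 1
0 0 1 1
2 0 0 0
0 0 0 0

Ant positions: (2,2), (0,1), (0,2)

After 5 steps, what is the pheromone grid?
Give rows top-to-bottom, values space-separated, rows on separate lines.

After step 1: ants at (2,3),(0,2),(0,3)
  0 0 1 1
  0 0 0 0
  0 0 0 2
  1 0 0 0
  0 0 0 0
After step 2: ants at (1,3),(0,3),(0,2)
  0 0 2 2
  0 0 0 1
  0 0 0 1
  0 0 0 0
  0 0 0 0
After step 3: ants at (0,3),(0,2),(0,3)
  0 0 3 5
  0 0 0 0
  0 0 0 0
  0 0 0 0
  0 0 0 0
After step 4: ants at (0,2),(0,3),(0,2)
  0 0 6 6
  0 0 0 0
  0 0 0 0
  0 0 0 0
  0 0 0 0
After step 5: ants at (0,3),(0,2),(0,3)
  0 0 7 9
  0 0 0 0
  0 0 0 0
  0 0 0 0
  0 0 0 0

0 0 7 9
0 0 0 0
0 0 0 0
0 0 0 0
0 0 0 0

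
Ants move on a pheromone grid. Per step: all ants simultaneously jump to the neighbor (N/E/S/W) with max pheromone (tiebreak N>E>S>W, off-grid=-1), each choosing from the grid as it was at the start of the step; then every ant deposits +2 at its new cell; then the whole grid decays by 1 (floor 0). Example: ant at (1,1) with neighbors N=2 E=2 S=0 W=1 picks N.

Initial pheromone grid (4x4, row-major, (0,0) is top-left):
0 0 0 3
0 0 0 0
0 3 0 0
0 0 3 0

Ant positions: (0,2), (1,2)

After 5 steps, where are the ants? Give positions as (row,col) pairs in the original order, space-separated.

Step 1: ant0:(0,2)->E->(0,3) | ant1:(1,2)->N->(0,2)
  grid max=4 at (0,3)
Step 2: ant0:(0,3)->W->(0,2) | ant1:(0,2)->E->(0,3)
  grid max=5 at (0,3)
Step 3: ant0:(0,2)->E->(0,3) | ant1:(0,3)->W->(0,2)
  grid max=6 at (0,3)
Step 4: ant0:(0,3)->W->(0,2) | ant1:(0,2)->E->(0,3)
  grid max=7 at (0,3)
Step 5: ant0:(0,2)->E->(0,3) | ant1:(0,3)->W->(0,2)
  grid max=8 at (0,3)

(0,3) (0,2)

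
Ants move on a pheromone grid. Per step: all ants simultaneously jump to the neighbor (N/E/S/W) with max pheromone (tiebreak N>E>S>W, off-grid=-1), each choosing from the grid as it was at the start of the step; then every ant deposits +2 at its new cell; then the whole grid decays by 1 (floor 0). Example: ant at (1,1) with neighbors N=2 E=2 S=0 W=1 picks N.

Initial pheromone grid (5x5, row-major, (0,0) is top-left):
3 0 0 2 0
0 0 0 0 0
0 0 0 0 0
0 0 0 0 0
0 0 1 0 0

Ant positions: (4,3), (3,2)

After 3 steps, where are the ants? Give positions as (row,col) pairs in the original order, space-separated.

Step 1: ant0:(4,3)->W->(4,2) | ant1:(3,2)->S->(4,2)
  grid max=4 at (4,2)
Step 2: ant0:(4,2)->N->(3,2) | ant1:(4,2)->N->(3,2)
  grid max=3 at (3,2)
Step 3: ant0:(3,2)->S->(4,2) | ant1:(3,2)->S->(4,2)
  grid max=6 at (4,2)

(4,2) (4,2)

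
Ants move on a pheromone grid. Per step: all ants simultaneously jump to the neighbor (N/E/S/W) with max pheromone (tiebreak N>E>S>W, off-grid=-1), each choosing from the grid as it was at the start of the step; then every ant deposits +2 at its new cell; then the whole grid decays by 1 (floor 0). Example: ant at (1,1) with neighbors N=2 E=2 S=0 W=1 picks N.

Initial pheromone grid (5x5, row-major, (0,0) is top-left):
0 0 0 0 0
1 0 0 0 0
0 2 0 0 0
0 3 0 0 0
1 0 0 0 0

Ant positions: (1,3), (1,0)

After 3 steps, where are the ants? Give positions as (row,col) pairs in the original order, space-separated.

Step 1: ant0:(1,3)->N->(0,3) | ant1:(1,0)->N->(0,0)
  grid max=2 at (3,1)
Step 2: ant0:(0,3)->E->(0,4) | ant1:(0,0)->E->(0,1)
  grid max=1 at (0,1)
Step 3: ant0:(0,4)->S->(1,4) | ant1:(0,1)->E->(0,2)
  grid max=1 at (0,2)

(1,4) (0,2)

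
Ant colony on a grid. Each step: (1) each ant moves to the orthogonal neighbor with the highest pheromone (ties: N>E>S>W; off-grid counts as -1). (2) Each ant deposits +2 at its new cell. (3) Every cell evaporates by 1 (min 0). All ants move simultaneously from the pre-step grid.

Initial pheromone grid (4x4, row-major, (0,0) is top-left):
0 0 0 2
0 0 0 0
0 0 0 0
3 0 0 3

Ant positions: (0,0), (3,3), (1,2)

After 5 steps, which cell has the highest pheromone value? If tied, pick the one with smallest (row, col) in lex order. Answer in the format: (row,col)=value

Step 1: ant0:(0,0)->E->(0,1) | ant1:(3,3)->N->(2,3) | ant2:(1,2)->N->(0,2)
  grid max=2 at (3,0)
Step 2: ant0:(0,1)->E->(0,2) | ant1:(2,3)->S->(3,3) | ant2:(0,2)->E->(0,3)
  grid max=3 at (3,3)
Step 3: ant0:(0,2)->E->(0,3) | ant1:(3,3)->N->(2,3) | ant2:(0,3)->W->(0,2)
  grid max=3 at (0,2)
Step 4: ant0:(0,3)->W->(0,2) | ant1:(2,3)->S->(3,3) | ant2:(0,2)->E->(0,3)
  grid max=4 at (0,2)
Step 5: ant0:(0,2)->E->(0,3) | ant1:(3,3)->N->(2,3) | ant2:(0,3)->W->(0,2)
  grid max=5 at (0,2)
Final grid:
  0 0 5 5
  0 0 0 0
  0 0 0 1
  0 0 0 2
Max pheromone 5 at (0,2)

Answer: (0,2)=5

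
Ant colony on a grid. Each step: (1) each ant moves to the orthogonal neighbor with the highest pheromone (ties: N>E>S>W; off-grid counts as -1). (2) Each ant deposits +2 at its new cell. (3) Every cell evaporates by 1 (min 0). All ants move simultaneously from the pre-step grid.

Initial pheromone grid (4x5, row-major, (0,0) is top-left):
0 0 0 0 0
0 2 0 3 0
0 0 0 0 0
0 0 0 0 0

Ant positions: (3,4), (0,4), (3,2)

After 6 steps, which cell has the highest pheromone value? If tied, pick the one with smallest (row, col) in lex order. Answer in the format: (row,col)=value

Answer: (1,3)=11

Derivation:
Step 1: ant0:(3,4)->N->(2,4) | ant1:(0,4)->S->(1,4) | ant2:(3,2)->N->(2,2)
  grid max=2 at (1,3)
Step 2: ant0:(2,4)->N->(1,4) | ant1:(1,4)->W->(1,3) | ant2:(2,2)->N->(1,2)
  grid max=3 at (1,3)
Step 3: ant0:(1,4)->W->(1,3) | ant1:(1,3)->E->(1,4) | ant2:(1,2)->E->(1,3)
  grid max=6 at (1,3)
Step 4: ant0:(1,3)->E->(1,4) | ant1:(1,4)->W->(1,3) | ant2:(1,3)->E->(1,4)
  grid max=7 at (1,3)
Step 5: ant0:(1,4)->W->(1,3) | ant1:(1,3)->E->(1,4) | ant2:(1,4)->W->(1,3)
  grid max=10 at (1,3)
Step 6: ant0:(1,3)->E->(1,4) | ant1:(1,4)->W->(1,3) | ant2:(1,3)->E->(1,4)
  grid max=11 at (1,3)
Final grid:
  0 0 0 0 0
  0 0 0 11 10
  0 0 0 0 0
  0 0 0 0 0
Max pheromone 11 at (1,3)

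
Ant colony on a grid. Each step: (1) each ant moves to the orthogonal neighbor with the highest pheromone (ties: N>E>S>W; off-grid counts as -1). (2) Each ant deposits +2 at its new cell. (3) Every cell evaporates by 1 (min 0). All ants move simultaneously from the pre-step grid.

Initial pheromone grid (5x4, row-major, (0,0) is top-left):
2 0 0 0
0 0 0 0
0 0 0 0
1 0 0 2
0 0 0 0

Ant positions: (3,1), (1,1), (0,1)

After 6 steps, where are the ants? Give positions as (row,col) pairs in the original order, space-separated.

Step 1: ant0:(3,1)->W->(3,0) | ant1:(1,1)->N->(0,1) | ant2:(0,1)->W->(0,0)
  grid max=3 at (0,0)
Step 2: ant0:(3,0)->N->(2,0) | ant1:(0,1)->W->(0,0) | ant2:(0,0)->E->(0,1)
  grid max=4 at (0,0)
Step 3: ant0:(2,0)->S->(3,0) | ant1:(0,0)->E->(0,1) | ant2:(0,1)->W->(0,0)
  grid max=5 at (0,0)
Step 4: ant0:(3,0)->N->(2,0) | ant1:(0,1)->W->(0,0) | ant2:(0,0)->E->(0,1)
  grid max=6 at (0,0)
Step 5: ant0:(2,0)->S->(3,0) | ant1:(0,0)->E->(0,1) | ant2:(0,1)->W->(0,0)
  grid max=7 at (0,0)
Step 6: ant0:(3,0)->N->(2,0) | ant1:(0,1)->W->(0,0) | ant2:(0,0)->E->(0,1)
  grid max=8 at (0,0)

(2,0) (0,0) (0,1)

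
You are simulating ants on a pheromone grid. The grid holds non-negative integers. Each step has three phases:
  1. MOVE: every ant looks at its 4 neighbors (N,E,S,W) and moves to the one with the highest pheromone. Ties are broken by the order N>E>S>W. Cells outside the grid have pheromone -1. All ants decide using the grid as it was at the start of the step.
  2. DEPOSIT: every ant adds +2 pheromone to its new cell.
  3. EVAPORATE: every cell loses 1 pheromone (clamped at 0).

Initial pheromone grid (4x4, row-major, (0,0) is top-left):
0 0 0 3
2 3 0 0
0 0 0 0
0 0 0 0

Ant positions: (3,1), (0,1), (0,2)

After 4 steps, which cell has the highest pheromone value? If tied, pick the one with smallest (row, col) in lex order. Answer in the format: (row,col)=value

Answer: (1,1)=7

Derivation:
Step 1: ant0:(3,1)->N->(2,1) | ant1:(0,1)->S->(1,1) | ant2:(0,2)->E->(0,3)
  grid max=4 at (0,3)
Step 2: ant0:(2,1)->N->(1,1) | ant1:(1,1)->S->(2,1) | ant2:(0,3)->S->(1,3)
  grid max=5 at (1,1)
Step 3: ant0:(1,1)->S->(2,1) | ant1:(2,1)->N->(1,1) | ant2:(1,3)->N->(0,3)
  grid max=6 at (1,1)
Step 4: ant0:(2,1)->N->(1,1) | ant1:(1,1)->S->(2,1) | ant2:(0,3)->S->(1,3)
  grid max=7 at (1,1)
Final grid:
  0 0 0 3
  0 7 0 1
  0 4 0 0
  0 0 0 0
Max pheromone 7 at (1,1)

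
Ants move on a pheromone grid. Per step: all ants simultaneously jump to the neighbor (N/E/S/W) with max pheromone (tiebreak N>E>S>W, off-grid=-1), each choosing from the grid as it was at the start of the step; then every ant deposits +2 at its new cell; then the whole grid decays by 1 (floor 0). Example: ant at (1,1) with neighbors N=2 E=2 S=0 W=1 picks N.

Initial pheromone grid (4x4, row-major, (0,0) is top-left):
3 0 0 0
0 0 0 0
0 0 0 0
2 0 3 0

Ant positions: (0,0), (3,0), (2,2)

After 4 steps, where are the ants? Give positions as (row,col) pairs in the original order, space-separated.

Step 1: ant0:(0,0)->E->(0,1) | ant1:(3,0)->N->(2,0) | ant2:(2,2)->S->(3,2)
  grid max=4 at (3,2)
Step 2: ant0:(0,1)->W->(0,0) | ant1:(2,0)->S->(3,0) | ant2:(3,2)->N->(2,2)
  grid max=3 at (0,0)
Step 3: ant0:(0,0)->E->(0,1) | ant1:(3,0)->N->(2,0) | ant2:(2,2)->S->(3,2)
  grid max=4 at (3,2)
Step 4: ant0:(0,1)->W->(0,0) | ant1:(2,0)->S->(3,0) | ant2:(3,2)->N->(2,2)
  grid max=3 at (0,0)

(0,0) (3,0) (2,2)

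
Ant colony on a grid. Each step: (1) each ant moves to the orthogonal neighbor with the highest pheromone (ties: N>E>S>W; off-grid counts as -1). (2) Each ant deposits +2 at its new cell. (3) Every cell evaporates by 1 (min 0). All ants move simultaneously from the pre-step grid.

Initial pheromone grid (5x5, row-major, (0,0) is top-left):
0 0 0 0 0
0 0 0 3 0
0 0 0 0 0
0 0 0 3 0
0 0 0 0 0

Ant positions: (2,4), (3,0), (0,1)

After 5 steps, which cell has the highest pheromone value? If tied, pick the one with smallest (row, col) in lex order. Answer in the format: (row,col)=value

Step 1: ant0:(2,4)->N->(1,4) | ant1:(3,0)->N->(2,0) | ant2:(0,1)->E->(0,2)
  grid max=2 at (1,3)
Step 2: ant0:(1,4)->W->(1,3) | ant1:(2,0)->N->(1,0) | ant2:(0,2)->E->(0,3)
  grid max=3 at (1,3)
Step 3: ant0:(1,3)->N->(0,3) | ant1:(1,0)->N->(0,0) | ant2:(0,3)->S->(1,3)
  grid max=4 at (1,3)
Step 4: ant0:(0,3)->S->(1,3) | ant1:(0,0)->E->(0,1) | ant2:(1,3)->N->(0,3)
  grid max=5 at (1,3)
Step 5: ant0:(1,3)->N->(0,3) | ant1:(0,1)->E->(0,2) | ant2:(0,3)->S->(1,3)
  grid max=6 at (1,3)
Final grid:
  0 0 1 4 0
  0 0 0 6 0
  0 0 0 0 0
  0 0 0 0 0
  0 0 0 0 0
Max pheromone 6 at (1,3)

Answer: (1,3)=6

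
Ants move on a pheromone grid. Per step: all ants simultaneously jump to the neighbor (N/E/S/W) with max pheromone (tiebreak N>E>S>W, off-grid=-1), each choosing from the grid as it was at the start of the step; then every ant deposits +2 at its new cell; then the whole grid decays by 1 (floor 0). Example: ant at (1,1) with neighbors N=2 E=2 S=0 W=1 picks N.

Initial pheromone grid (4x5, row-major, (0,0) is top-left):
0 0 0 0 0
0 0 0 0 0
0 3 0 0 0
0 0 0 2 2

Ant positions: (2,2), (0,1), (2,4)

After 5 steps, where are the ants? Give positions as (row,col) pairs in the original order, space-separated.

Step 1: ant0:(2,2)->W->(2,1) | ant1:(0,1)->E->(0,2) | ant2:(2,4)->S->(3,4)
  grid max=4 at (2,1)
Step 2: ant0:(2,1)->N->(1,1) | ant1:(0,2)->E->(0,3) | ant2:(3,4)->W->(3,3)
  grid max=3 at (2,1)
Step 3: ant0:(1,1)->S->(2,1) | ant1:(0,3)->E->(0,4) | ant2:(3,3)->E->(3,4)
  grid max=4 at (2,1)
Step 4: ant0:(2,1)->N->(1,1) | ant1:(0,4)->S->(1,4) | ant2:(3,4)->W->(3,3)
  grid max=3 at (2,1)
Step 5: ant0:(1,1)->S->(2,1) | ant1:(1,4)->N->(0,4) | ant2:(3,3)->E->(3,4)
  grid max=4 at (2,1)

(2,1) (0,4) (3,4)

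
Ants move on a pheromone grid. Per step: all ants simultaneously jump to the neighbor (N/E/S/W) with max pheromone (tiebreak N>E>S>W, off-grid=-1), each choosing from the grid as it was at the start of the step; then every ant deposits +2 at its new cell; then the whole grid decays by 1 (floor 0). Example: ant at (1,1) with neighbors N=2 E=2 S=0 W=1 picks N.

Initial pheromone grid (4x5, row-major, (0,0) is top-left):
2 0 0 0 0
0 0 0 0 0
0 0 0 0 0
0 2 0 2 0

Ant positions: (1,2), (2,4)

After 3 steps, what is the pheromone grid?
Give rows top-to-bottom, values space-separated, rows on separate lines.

After step 1: ants at (0,2),(1,4)
  1 0 1 0 0
  0 0 0 0 1
  0 0 0 0 0
  0 1 0 1 0
After step 2: ants at (0,3),(0,4)
  0 0 0 1 1
  0 0 0 0 0
  0 0 0 0 0
  0 0 0 0 0
After step 3: ants at (0,4),(0,3)
  0 0 0 2 2
  0 0 0 0 0
  0 0 0 0 0
  0 0 0 0 0

0 0 0 2 2
0 0 0 0 0
0 0 0 0 0
0 0 0 0 0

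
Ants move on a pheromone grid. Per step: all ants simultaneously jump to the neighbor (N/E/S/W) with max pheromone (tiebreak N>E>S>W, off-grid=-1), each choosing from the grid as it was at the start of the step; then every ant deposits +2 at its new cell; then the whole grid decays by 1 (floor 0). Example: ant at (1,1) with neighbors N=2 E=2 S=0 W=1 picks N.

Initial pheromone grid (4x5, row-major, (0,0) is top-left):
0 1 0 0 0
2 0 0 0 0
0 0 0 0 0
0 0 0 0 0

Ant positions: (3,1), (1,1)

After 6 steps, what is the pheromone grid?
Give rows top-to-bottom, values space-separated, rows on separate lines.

After step 1: ants at (2,1),(1,0)
  0 0 0 0 0
  3 0 0 0 0
  0 1 0 0 0
  0 0 0 0 0
After step 2: ants at (1,1),(0,0)
  1 0 0 0 0
  2 1 0 0 0
  0 0 0 0 0
  0 0 0 0 0
After step 3: ants at (1,0),(1,0)
  0 0 0 0 0
  5 0 0 0 0
  0 0 0 0 0
  0 0 0 0 0
After step 4: ants at (0,0),(0,0)
  3 0 0 0 0
  4 0 0 0 0
  0 0 0 0 0
  0 0 0 0 0
After step 5: ants at (1,0),(1,0)
  2 0 0 0 0
  7 0 0 0 0
  0 0 0 0 0
  0 0 0 0 0
After step 6: ants at (0,0),(0,0)
  5 0 0 0 0
  6 0 0 0 0
  0 0 0 0 0
  0 0 0 0 0

5 0 0 0 0
6 0 0 0 0
0 0 0 0 0
0 0 0 0 0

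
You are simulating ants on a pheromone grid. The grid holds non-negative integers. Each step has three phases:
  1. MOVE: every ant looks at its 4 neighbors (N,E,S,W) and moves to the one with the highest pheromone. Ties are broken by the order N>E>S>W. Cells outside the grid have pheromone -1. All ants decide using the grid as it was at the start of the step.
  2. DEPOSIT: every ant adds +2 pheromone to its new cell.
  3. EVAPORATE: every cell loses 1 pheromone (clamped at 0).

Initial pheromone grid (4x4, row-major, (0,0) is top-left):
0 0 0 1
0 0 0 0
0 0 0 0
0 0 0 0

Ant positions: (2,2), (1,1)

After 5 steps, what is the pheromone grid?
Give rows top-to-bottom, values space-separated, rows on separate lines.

After step 1: ants at (1,2),(0,1)
  0 1 0 0
  0 0 1 0
  0 0 0 0
  0 0 0 0
After step 2: ants at (0,2),(0,2)
  0 0 3 0
  0 0 0 0
  0 0 0 0
  0 0 0 0
After step 3: ants at (0,3),(0,3)
  0 0 2 3
  0 0 0 0
  0 0 0 0
  0 0 0 0
After step 4: ants at (0,2),(0,2)
  0 0 5 2
  0 0 0 0
  0 0 0 0
  0 0 0 0
After step 5: ants at (0,3),(0,3)
  0 0 4 5
  0 0 0 0
  0 0 0 0
  0 0 0 0

0 0 4 5
0 0 0 0
0 0 0 0
0 0 0 0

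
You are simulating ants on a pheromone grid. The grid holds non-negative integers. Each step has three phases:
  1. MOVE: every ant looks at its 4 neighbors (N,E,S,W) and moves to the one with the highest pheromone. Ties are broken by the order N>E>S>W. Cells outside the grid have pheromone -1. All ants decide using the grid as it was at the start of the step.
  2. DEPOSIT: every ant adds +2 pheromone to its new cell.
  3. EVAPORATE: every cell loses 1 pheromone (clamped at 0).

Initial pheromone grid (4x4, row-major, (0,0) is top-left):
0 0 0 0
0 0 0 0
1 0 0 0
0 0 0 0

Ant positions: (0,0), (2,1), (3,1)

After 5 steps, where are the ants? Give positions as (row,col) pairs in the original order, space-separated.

Step 1: ant0:(0,0)->E->(0,1) | ant1:(2,1)->W->(2,0) | ant2:(3,1)->N->(2,1)
  grid max=2 at (2,0)
Step 2: ant0:(0,1)->E->(0,2) | ant1:(2,0)->E->(2,1) | ant2:(2,1)->W->(2,0)
  grid max=3 at (2,0)
Step 3: ant0:(0,2)->E->(0,3) | ant1:(2,1)->W->(2,0) | ant2:(2,0)->E->(2,1)
  grid max=4 at (2,0)
Step 4: ant0:(0,3)->S->(1,3) | ant1:(2,0)->E->(2,1) | ant2:(2,1)->W->(2,0)
  grid max=5 at (2,0)
Step 5: ant0:(1,3)->N->(0,3) | ant1:(2,1)->W->(2,0) | ant2:(2,0)->E->(2,1)
  grid max=6 at (2,0)

(0,3) (2,0) (2,1)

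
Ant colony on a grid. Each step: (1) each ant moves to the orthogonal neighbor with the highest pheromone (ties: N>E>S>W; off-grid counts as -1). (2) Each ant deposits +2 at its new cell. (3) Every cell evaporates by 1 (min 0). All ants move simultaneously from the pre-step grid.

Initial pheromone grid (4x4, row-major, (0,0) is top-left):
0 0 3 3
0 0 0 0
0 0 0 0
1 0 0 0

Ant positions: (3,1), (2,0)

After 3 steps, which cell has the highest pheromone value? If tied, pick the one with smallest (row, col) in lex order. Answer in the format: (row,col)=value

Answer: (3,0)=6

Derivation:
Step 1: ant0:(3,1)->W->(3,0) | ant1:(2,0)->S->(3,0)
  grid max=4 at (3,0)
Step 2: ant0:(3,0)->N->(2,0) | ant1:(3,0)->N->(2,0)
  grid max=3 at (2,0)
Step 3: ant0:(2,0)->S->(3,0) | ant1:(2,0)->S->(3,0)
  grid max=6 at (3,0)
Final grid:
  0 0 0 0
  0 0 0 0
  2 0 0 0
  6 0 0 0
Max pheromone 6 at (3,0)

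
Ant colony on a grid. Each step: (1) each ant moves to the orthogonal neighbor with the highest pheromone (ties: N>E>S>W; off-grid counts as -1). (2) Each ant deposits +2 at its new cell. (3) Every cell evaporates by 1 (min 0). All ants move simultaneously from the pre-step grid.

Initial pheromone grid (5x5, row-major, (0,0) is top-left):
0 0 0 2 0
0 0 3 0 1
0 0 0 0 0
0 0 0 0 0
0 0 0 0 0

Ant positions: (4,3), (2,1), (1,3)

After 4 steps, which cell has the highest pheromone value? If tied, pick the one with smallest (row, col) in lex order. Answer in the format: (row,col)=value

Step 1: ant0:(4,3)->N->(3,3) | ant1:(2,1)->N->(1,1) | ant2:(1,3)->W->(1,2)
  grid max=4 at (1,2)
Step 2: ant0:(3,3)->N->(2,3) | ant1:(1,1)->E->(1,2) | ant2:(1,2)->W->(1,1)
  grid max=5 at (1,2)
Step 3: ant0:(2,3)->N->(1,3) | ant1:(1,2)->W->(1,1) | ant2:(1,1)->E->(1,2)
  grid max=6 at (1,2)
Step 4: ant0:(1,3)->W->(1,2) | ant1:(1,1)->E->(1,2) | ant2:(1,2)->W->(1,1)
  grid max=9 at (1,2)
Final grid:
  0 0 0 0 0
  0 4 9 0 0
  0 0 0 0 0
  0 0 0 0 0
  0 0 0 0 0
Max pheromone 9 at (1,2)

Answer: (1,2)=9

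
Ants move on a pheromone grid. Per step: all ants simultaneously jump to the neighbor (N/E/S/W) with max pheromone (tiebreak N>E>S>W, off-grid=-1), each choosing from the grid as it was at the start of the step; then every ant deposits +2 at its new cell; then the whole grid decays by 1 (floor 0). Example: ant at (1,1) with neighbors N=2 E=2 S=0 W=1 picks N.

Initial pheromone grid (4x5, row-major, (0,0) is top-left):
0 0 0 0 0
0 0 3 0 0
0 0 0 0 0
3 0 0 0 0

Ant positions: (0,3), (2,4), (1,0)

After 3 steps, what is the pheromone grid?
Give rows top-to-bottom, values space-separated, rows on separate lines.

After step 1: ants at (0,4),(1,4),(0,0)
  1 0 0 0 1
  0 0 2 0 1
  0 0 0 0 0
  2 0 0 0 0
After step 2: ants at (1,4),(0,4),(0,1)
  0 1 0 0 2
  0 0 1 0 2
  0 0 0 0 0
  1 0 0 0 0
After step 3: ants at (0,4),(1,4),(0,2)
  0 0 1 0 3
  0 0 0 0 3
  0 0 0 0 0
  0 0 0 0 0

0 0 1 0 3
0 0 0 0 3
0 0 0 0 0
0 0 0 0 0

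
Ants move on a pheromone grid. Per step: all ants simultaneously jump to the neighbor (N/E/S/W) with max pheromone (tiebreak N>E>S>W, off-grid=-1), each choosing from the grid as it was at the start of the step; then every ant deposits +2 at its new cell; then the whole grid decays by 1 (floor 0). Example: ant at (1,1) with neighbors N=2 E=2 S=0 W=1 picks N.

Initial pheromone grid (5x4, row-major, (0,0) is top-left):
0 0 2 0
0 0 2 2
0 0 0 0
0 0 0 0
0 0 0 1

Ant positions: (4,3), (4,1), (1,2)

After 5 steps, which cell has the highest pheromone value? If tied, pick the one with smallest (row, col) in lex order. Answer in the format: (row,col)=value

Step 1: ant0:(4,3)->N->(3,3) | ant1:(4,1)->N->(3,1) | ant2:(1,2)->N->(0,2)
  grid max=3 at (0,2)
Step 2: ant0:(3,3)->N->(2,3) | ant1:(3,1)->N->(2,1) | ant2:(0,2)->S->(1,2)
  grid max=2 at (0,2)
Step 3: ant0:(2,3)->N->(1,3) | ant1:(2,1)->N->(1,1) | ant2:(1,2)->N->(0,2)
  grid max=3 at (0,2)
Step 4: ant0:(1,3)->W->(1,2) | ant1:(1,1)->E->(1,2) | ant2:(0,2)->S->(1,2)
  grid max=6 at (1,2)
Step 5: ant0:(1,2)->N->(0,2) | ant1:(1,2)->N->(0,2) | ant2:(1,2)->N->(0,2)
  grid max=7 at (0,2)
Final grid:
  0 0 7 0
  0 0 5 0
  0 0 0 0
  0 0 0 0
  0 0 0 0
Max pheromone 7 at (0,2)

Answer: (0,2)=7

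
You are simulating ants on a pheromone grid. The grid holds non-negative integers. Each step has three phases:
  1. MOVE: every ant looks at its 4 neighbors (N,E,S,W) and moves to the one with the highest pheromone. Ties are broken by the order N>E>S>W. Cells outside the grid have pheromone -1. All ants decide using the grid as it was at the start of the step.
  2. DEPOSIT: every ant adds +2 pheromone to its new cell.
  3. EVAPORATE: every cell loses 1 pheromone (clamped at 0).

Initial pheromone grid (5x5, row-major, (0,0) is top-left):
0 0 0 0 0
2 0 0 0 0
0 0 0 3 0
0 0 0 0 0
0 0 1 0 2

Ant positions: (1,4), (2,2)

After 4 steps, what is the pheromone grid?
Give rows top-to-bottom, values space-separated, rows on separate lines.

After step 1: ants at (0,4),(2,3)
  0 0 0 0 1
  1 0 0 0 0
  0 0 0 4 0
  0 0 0 0 0
  0 0 0 0 1
After step 2: ants at (1,4),(1,3)
  0 0 0 0 0
  0 0 0 1 1
  0 0 0 3 0
  0 0 0 0 0
  0 0 0 0 0
After step 3: ants at (1,3),(2,3)
  0 0 0 0 0
  0 0 0 2 0
  0 0 0 4 0
  0 0 0 0 0
  0 0 0 0 0
After step 4: ants at (2,3),(1,3)
  0 0 0 0 0
  0 0 0 3 0
  0 0 0 5 0
  0 0 0 0 0
  0 0 0 0 0

0 0 0 0 0
0 0 0 3 0
0 0 0 5 0
0 0 0 0 0
0 0 0 0 0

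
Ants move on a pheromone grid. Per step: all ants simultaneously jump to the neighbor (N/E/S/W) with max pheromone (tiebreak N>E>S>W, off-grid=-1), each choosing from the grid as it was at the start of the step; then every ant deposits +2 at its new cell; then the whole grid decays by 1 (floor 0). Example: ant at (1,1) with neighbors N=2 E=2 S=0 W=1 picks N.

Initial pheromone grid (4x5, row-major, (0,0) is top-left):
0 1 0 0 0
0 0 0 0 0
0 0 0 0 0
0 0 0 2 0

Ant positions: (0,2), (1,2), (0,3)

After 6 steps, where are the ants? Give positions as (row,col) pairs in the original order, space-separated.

Step 1: ant0:(0,2)->W->(0,1) | ant1:(1,2)->N->(0,2) | ant2:(0,3)->E->(0,4)
  grid max=2 at (0,1)
Step 2: ant0:(0,1)->E->(0,2) | ant1:(0,2)->W->(0,1) | ant2:(0,4)->S->(1,4)
  grid max=3 at (0,1)
Step 3: ant0:(0,2)->W->(0,1) | ant1:(0,1)->E->(0,2) | ant2:(1,4)->N->(0,4)
  grid max=4 at (0,1)
Step 4: ant0:(0,1)->E->(0,2) | ant1:(0,2)->W->(0,1) | ant2:(0,4)->S->(1,4)
  grid max=5 at (0,1)
Step 5: ant0:(0,2)->W->(0,1) | ant1:(0,1)->E->(0,2) | ant2:(1,4)->N->(0,4)
  grid max=6 at (0,1)
Step 6: ant0:(0,1)->E->(0,2) | ant1:(0,2)->W->(0,1) | ant2:(0,4)->S->(1,4)
  grid max=7 at (0,1)

(0,2) (0,1) (1,4)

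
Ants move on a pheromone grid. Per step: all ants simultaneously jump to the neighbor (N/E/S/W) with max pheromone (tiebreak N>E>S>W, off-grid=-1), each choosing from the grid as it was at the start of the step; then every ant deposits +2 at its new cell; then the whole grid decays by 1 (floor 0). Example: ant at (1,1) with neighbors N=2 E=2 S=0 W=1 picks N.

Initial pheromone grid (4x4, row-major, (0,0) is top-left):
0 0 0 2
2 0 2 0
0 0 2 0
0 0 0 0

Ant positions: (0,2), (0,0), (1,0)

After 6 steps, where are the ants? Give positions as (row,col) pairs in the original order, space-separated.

Step 1: ant0:(0,2)->E->(0,3) | ant1:(0,0)->S->(1,0) | ant2:(1,0)->N->(0,0)
  grid max=3 at (0,3)
Step 2: ant0:(0,3)->S->(1,3) | ant1:(1,0)->N->(0,0) | ant2:(0,0)->S->(1,0)
  grid max=4 at (1,0)
Step 3: ant0:(1,3)->N->(0,3) | ant1:(0,0)->S->(1,0) | ant2:(1,0)->N->(0,0)
  grid max=5 at (1,0)
Step 4: ant0:(0,3)->S->(1,3) | ant1:(1,0)->N->(0,0) | ant2:(0,0)->S->(1,0)
  grid max=6 at (1,0)
Step 5: ant0:(1,3)->N->(0,3) | ant1:(0,0)->S->(1,0) | ant2:(1,0)->N->(0,0)
  grid max=7 at (1,0)
Step 6: ant0:(0,3)->S->(1,3) | ant1:(1,0)->N->(0,0) | ant2:(0,0)->S->(1,0)
  grid max=8 at (1,0)

(1,3) (0,0) (1,0)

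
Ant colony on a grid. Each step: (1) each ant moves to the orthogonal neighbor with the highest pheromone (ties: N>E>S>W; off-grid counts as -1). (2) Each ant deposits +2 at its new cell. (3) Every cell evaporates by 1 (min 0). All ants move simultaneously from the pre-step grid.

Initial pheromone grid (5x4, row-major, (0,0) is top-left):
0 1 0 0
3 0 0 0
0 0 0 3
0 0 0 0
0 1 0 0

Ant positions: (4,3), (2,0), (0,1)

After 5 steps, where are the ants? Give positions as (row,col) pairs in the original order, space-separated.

Step 1: ant0:(4,3)->N->(3,3) | ant1:(2,0)->N->(1,0) | ant2:(0,1)->E->(0,2)
  grid max=4 at (1,0)
Step 2: ant0:(3,3)->N->(2,3) | ant1:(1,0)->N->(0,0) | ant2:(0,2)->E->(0,3)
  grid max=3 at (1,0)
Step 3: ant0:(2,3)->N->(1,3) | ant1:(0,0)->S->(1,0) | ant2:(0,3)->S->(1,3)
  grid max=4 at (1,0)
Step 4: ant0:(1,3)->S->(2,3) | ant1:(1,0)->N->(0,0) | ant2:(1,3)->S->(2,3)
  grid max=5 at (2,3)
Step 5: ant0:(2,3)->N->(1,3) | ant1:(0,0)->S->(1,0) | ant2:(2,3)->N->(1,3)
  grid max=5 at (1,3)

(1,3) (1,0) (1,3)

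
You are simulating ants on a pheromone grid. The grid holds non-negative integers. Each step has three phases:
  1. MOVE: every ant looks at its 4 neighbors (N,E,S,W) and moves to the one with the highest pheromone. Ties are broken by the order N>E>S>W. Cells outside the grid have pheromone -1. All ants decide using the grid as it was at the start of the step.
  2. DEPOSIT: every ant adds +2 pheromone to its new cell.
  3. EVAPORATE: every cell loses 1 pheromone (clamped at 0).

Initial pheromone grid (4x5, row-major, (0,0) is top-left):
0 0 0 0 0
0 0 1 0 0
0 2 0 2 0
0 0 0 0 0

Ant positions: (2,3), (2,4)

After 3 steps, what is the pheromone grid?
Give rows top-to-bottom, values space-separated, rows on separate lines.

After step 1: ants at (1,3),(2,3)
  0 0 0 0 0
  0 0 0 1 0
  0 1 0 3 0
  0 0 0 0 0
After step 2: ants at (2,3),(1,3)
  0 0 0 0 0
  0 0 0 2 0
  0 0 0 4 0
  0 0 0 0 0
After step 3: ants at (1,3),(2,3)
  0 0 0 0 0
  0 0 0 3 0
  0 0 0 5 0
  0 0 0 0 0

0 0 0 0 0
0 0 0 3 0
0 0 0 5 0
0 0 0 0 0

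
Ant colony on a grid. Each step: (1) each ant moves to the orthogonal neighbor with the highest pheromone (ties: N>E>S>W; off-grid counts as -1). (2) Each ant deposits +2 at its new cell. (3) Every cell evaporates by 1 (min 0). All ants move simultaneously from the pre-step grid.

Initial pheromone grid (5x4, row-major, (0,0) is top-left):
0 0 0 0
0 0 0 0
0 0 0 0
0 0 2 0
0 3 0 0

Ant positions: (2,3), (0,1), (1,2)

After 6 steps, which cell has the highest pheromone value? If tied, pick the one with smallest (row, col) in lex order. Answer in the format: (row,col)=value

Step 1: ant0:(2,3)->N->(1,3) | ant1:(0,1)->E->(0,2) | ant2:(1,2)->N->(0,2)
  grid max=3 at (0,2)
Step 2: ant0:(1,3)->N->(0,3) | ant1:(0,2)->E->(0,3) | ant2:(0,2)->E->(0,3)
  grid max=5 at (0,3)
Step 3: ant0:(0,3)->W->(0,2) | ant1:(0,3)->W->(0,2) | ant2:(0,3)->W->(0,2)
  grid max=7 at (0,2)
Step 4: ant0:(0,2)->E->(0,3) | ant1:(0,2)->E->(0,3) | ant2:(0,2)->E->(0,3)
  grid max=9 at (0,3)
Step 5: ant0:(0,3)->W->(0,2) | ant1:(0,3)->W->(0,2) | ant2:(0,3)->W->(0,2)
  grid max=11 at (0,2)
Step 6: ant0:(0,2)->E->(0,3) | ant1:(0,2)->E->(0,3) | ant2:(0,2)->E->(0,3)
  grid max=13 at (0,3)
Final grid:
  0 0 10 13
  0 0 0 0
  0 0 0 0
  0 0 0 0
  0 0 0 0
Max pheromone 13 at (0,3)

Answer: (0,3)=13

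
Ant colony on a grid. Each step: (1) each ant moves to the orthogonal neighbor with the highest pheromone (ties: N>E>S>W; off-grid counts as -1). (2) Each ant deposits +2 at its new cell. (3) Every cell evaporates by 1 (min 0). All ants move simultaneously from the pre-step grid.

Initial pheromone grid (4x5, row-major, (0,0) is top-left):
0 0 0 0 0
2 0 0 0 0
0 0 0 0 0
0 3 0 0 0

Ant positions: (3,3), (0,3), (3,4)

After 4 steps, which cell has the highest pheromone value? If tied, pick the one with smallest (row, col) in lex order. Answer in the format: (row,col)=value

Step 1: ant0:(3,3)->N->(2,3) | ant1:(0,3)->E->(0,4) | ant2:(3,4)->N->(2,4)
  grid max=2 at (3,1)
Step 2: ant0:(2,3)->E->(2,4) | ant1:(0,4)->S->(1,4) | ant2:(2,4)->W->(2,3)
  grid max=2 at (2,3)
Step 3: ant0:(2,4)->W->(2,3) | ant1:(1,4)->S->(2,4) | ant2:(2,3)->E->(2,4)
  grid max=5 at (2,4)
Step 4: ant0:(2,3)->E->(2,4) | ant1:(2,4)->W->(2,3) | ant2:(2,4)->W->(2,3)
  grid max=6 at (2,3)
Final grid:
  0 0 0 0 0
  0 0 0 0 0
  0 0 0 6 6
  0 0 0 0 0
Max pheromone 6 at (2,3)

Answer: (2,3)=6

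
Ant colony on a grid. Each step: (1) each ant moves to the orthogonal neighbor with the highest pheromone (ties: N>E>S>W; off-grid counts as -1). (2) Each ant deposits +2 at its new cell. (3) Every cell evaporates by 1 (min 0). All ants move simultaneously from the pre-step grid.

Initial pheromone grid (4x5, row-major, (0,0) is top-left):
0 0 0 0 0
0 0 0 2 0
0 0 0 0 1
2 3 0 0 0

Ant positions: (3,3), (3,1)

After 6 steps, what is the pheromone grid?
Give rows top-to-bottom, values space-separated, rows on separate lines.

After step 1: ants at (2,3),(3,0)
  0 0 0 0 0
  0 0 0 1 0
  0 0 0 1 0
  3 2 0 0 0
After step 2: ants at (1,3),(3,1)
  0 0 0 0 0
  0 0 0 2 0
  0 0 0 0 0
  2 3 0 0 0
After step 3: ants at (0,3),(3,0)
  0 0 0 1 0
  0 0 0 1 0
  0 0 0 0 0
  3 2 0 0 0
After step 4: ants at (1,3),(3,1)
  0 0 0 0 0
  0 0 0 2 0
  0 0 0 0 0
  2 3 0 0 0
After step 5: ants at (0,3),(3,0)
  0 0 0 1 0
  0 0 0 1 0
  0 0 0 0 0
  3 2 0 0 0
After step 6: ants at (1,3),(3,1)
  0 0 0 0 0
  0 0 0 2 0
  0 0 0 0 0
  2 3 0 0 0

0 0 0 0 0
0 0 0 2 0
0 0 0 0 0
2 3 0 0 0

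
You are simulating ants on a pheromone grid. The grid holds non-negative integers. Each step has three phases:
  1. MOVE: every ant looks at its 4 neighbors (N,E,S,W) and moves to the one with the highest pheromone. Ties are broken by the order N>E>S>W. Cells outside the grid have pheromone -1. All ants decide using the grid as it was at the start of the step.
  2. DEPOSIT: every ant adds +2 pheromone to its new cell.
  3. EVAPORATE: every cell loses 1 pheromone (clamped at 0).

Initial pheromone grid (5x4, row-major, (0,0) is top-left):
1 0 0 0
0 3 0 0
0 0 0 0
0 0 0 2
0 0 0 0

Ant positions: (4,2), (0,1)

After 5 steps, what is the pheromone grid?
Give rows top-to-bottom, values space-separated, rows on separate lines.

After step 1: ants at (3,2),(1,1)
  0 0 0 0
  0 4 0 0
  0 0 0 0
  0 0 1 1
  0 0 0 0
After step 2: ants at (3,3),(0,1)
  0 1 0 0
  0 3 0 0
  0 0 0 0
  0 0 0 2
  0 0 0 0
After step 3: ants at (2,3),(1,1)
  0 0 0 0
  0 4 0 0
  0 0 0 1
  0 0 0 1
  0 0 0 0
After step 4: ants at (3,3),(0,1)
  0 1 0 0
  0 3 0 0
  0 0 0 0
  0 0 0 2
  0 0 0 0
After step 5: ants at (2,3),(1,1)
  0 0 0 0
  0 4 0 0
  0 0 0 1
  0 0 0 1
  0 0 0 0

0 0 0 0
0 4 0 0
0 0 0 1
0 0 0 1
0 0 0 0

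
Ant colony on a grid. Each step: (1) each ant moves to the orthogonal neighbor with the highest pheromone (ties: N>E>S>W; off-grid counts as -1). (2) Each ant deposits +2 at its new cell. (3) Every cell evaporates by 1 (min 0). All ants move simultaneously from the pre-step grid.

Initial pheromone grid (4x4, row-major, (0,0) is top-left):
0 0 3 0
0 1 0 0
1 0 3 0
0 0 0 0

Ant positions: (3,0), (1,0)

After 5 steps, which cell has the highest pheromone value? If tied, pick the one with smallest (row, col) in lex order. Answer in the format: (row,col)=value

Answer: (0,2)=4

Derivation:
Step 1: ant0:(3,0)->N->(2,0) | ant1:(1,0)->E->(1,1)
  grid max=2 at (0,2)
Step 2: ant0:(2,0)->N->(1,0) | ant1:(1,1)->N->(0,1)
  grid max=1 at (0,1)
Step 3: ant0:(1,0)->E->(1,1) | ant1:(0,1)->E->(0,2)
  grid max=2 at (0,2)
Step 4: ant0:(1,1)->N->(0,1) | ant1:(0,2)->E->(0,3)
  grid max=1 at (0,1)
Step 5: ant0:(0,1)->E->(0,2) | ant1:(0,3)->W->(0,2)
  grid max=4 at (0,2)
Final grid:
  0 0 4 0
  0 0 0 0
  0 0 0 0
  0 0 0 0
Max pheromone 4 at (0,2)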